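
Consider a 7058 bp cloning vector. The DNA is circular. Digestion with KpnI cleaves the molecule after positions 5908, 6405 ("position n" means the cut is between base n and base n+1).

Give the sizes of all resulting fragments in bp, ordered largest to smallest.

6561, 497 bp

Circular molecule, 2 cuts → 2 fragments:
  6405 − 5908 = 497 bp
  wrap: 7058 − 6405 + 5908 = 6561 bp
Sorted largest to smallest: 6561, 497 bp.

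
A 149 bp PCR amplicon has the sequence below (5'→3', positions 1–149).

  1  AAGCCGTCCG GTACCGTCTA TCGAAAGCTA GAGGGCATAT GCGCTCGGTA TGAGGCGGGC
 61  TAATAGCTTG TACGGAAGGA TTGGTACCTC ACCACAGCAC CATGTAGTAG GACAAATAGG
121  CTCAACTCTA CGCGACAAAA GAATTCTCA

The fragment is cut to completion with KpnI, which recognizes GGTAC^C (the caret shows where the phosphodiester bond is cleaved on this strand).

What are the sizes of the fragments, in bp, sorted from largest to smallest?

73, 62, 14 bp

KpnI sites (GGTACC) start at positions 10, 83.
KpnI cuts after base 5 of each site (before the last base), so after positions 14, 87.
Linear molecule, 2 cuts → 3 fragments:
  1–14 → 14 bp
  15–87 → 73 bp
  88–149 → 62 bp
Sorted largest to smallest: 73, 62, 14 bp.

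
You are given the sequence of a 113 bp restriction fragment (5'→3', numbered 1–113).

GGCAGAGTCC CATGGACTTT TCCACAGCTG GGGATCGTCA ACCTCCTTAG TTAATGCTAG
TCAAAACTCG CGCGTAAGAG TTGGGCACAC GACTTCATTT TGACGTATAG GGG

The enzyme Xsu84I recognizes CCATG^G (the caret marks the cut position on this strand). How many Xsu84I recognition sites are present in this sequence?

CCATGG occurs starting at position 10.
Xsu84I cuts at 1 site.

1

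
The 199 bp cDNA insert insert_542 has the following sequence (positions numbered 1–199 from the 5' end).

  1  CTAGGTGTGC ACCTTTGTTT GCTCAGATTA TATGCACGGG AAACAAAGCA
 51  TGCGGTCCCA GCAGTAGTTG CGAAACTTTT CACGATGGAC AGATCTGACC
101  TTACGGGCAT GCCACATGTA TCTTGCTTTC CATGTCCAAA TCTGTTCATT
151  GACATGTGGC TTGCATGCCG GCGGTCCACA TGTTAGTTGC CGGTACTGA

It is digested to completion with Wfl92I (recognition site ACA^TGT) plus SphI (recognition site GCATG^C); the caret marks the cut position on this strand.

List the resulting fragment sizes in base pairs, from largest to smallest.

Wfl92I sites (ACATGT) start at positions 114, 152, 178.
Wfl92I cuts after base 3 of each site, so after positions 116, 154, 180.
SphI sites (GCATGC) start at positions 48, 107, 163.
SphI cuts after base 5 of each site (before the last base), so after positions 52, 111, 167.
Combined cut positions: 52, 111, 116, 154, 167, 180.
Linear molecule, 6 cuts → 7 fragments:
  1–52 → 52 bp
  53–111 → 59 bp
  112–116 → 5 bp
  117–154 → 38 bp
  155–167 → 13 bp
  168–180 → 13 bp
  181–199 → 19 bp
Sorted largest to smallest: 59, 52, 38, 19, 13, 13, 5 bp.

59, 52, 38, 19, 13, 13, 5 bp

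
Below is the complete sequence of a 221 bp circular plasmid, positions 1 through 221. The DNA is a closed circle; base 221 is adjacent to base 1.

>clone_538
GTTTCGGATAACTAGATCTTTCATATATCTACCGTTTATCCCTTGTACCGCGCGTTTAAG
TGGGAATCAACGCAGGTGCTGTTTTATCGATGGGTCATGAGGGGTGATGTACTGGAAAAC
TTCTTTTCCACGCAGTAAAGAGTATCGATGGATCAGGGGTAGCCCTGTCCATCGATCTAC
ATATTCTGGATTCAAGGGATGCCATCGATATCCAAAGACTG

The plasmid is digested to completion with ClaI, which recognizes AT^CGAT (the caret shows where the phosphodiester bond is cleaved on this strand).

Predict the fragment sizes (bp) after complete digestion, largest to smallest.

103, 58, 33, 27 bp

ClaI sites (ATCGAT) start at positions 86, 144, 171, 204.
ClaI cuts after base 2 of each site, so after positions 87, 145, 172, 205.
Circular molecule, 4 cuts → 4 fragments:
  88–145 → 58 bp
  146–172 → 27 bp
  173–205 → 33 bp
  206–221 then 1–87 → 16 + 87 = 103 bp
Sorted largest to smallest: 103, 58, 33, 27 bp.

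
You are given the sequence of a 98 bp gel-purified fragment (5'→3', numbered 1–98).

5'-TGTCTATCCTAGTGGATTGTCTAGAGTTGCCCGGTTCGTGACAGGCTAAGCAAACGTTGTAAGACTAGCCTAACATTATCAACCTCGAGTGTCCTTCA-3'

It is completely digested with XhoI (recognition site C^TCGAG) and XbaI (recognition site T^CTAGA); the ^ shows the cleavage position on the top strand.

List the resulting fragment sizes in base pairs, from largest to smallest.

The XhoI site (CTCGAG) starts at position 84.
XhoI cuts after the first base of each site, so after position 84.
The XbaI site (TCTAGA) starts at position 20.
XbaI cuts after the first base of each site, so after position 20.
Combined cut positions: 20, 84.
Linear molecule, 2 cuts → 3 fragments:
  1–20 → 20 bp
  21–84 → 64 bp
  85–98 → 14 bp
Sorted largest to smallest: 64, 20, 14 bp.

64, 20, 14 bp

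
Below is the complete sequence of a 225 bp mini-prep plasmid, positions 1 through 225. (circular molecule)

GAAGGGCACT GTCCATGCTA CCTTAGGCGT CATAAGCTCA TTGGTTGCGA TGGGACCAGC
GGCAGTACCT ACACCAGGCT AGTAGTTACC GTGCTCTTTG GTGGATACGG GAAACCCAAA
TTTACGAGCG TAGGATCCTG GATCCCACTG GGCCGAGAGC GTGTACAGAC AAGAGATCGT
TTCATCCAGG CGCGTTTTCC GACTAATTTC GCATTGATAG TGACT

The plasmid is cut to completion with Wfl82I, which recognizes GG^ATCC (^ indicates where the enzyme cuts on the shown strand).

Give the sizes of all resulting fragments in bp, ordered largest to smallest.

Wfl82I sites (GGATCC) start at positions 133, 140.
Wfl82I cuts after base 2 of each site, so after positions 134, 141.
Circular molecule, 2 cuts → 2 fragments:
  135–141 → 7 bp
  142–225 then 1–134 → 84 + 134 = 218 bp
Sorted largest to smallest: 218, 7 bp.

218, 7 bp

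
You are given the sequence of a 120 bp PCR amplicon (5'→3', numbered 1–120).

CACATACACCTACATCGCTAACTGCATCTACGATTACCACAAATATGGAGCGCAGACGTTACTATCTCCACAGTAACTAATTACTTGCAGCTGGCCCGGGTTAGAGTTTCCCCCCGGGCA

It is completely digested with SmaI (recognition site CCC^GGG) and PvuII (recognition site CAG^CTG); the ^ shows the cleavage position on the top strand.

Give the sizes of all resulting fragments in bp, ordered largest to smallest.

SmaI sites (CCCGGG) start at positions 95, 113.
SmaI cuts after base 3 of each site, so after positions 97, 115.
The PvuII site (CAGCTG) starts at position 88.
PvuII cuts after base 3 of each site, so after position 90.
Combined cut positions: 90, 97, 115.
Linear molecule, 3 cuts → 4 fragments:
  1–90 → 90 bp
  91–97 → 7 bp
  98–115 → 18 bp
  116–120 → 5 bp
Sorted largest to smallest: 90, 18, 7, 5 bp.

90, 18, 7, 5 bp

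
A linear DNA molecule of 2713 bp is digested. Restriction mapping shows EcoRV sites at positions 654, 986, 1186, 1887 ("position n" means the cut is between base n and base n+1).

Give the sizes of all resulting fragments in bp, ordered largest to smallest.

Linear molecule, 4 cuts → 5 fragments:
  654 − 0 = 654 bp
  986 − 654 = 332 bp
  1186 − 986 = 200 bp
  1887 − 1186 = 701 bp
  2713 − 1887 = 826 bp
Sorted largest to smallest: 826, 701, 654, 332, 200 bp.

826, 701, 654, 332, 200 bp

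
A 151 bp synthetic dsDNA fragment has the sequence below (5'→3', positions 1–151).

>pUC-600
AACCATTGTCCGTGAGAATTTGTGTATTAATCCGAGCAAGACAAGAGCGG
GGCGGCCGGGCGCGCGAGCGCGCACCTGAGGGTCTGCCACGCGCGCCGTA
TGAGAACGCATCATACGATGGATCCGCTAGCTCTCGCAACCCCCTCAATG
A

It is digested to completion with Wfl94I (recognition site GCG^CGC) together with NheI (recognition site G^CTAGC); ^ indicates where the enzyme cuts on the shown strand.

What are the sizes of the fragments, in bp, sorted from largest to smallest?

Wfl94I sites (GCGCGC) start at positions 60, 68, 91.
Wfl94I cuts after base 3 of each site, so after positions 62, 70, 93.
The NheI site (GCTAGC) starts at position 126.
NheI cuts after the first base of each site, so after position 126.
Combined cut positions: 62, 70, 93, 126.
Linear molecule, 4 cuts → 5 fragments:
  1–62 → 62 bp
  63–70 → 8 bp
  71–93 → 23 bp
  94–126 → 33 bp
  127–151 → 25 bp
Sorted largest to smallest: 62, 33, 25, 23, 8 bp.

62, 33, 25, 23, 8 bp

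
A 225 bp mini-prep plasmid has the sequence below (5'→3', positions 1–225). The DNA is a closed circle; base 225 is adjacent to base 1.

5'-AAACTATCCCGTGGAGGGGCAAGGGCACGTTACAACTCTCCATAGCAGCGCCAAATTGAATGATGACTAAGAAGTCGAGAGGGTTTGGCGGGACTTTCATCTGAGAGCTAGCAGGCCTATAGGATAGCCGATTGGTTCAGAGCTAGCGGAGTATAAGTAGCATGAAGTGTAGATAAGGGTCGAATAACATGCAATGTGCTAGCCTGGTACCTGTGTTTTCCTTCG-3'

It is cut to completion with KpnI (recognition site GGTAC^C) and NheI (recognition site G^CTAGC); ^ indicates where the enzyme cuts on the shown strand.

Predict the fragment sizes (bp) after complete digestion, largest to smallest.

The KpnI site (GGTACC) starts at position 206.
KpnI cuts after base 5 of each site (before the last base), so after position 210.
NheI sites (GCTAGC) start at positions 107, 142, 198.
NheI cuts after the first base of each site, so after positions 107, 142, 198.
Combined cut positions: 107, 142, 198, 210.
Circular molecule, 4 cuts → 4 fragments:
  108–142 → 35 bp
  143–198 → 56 bp
  199–210 → 12 bp
  211–225 then 1–107 → 15 + 107 = 122 bp
Sorted largest to smallest: 122, 56, 35, 12 bp.

122, 56, 35, 12 bp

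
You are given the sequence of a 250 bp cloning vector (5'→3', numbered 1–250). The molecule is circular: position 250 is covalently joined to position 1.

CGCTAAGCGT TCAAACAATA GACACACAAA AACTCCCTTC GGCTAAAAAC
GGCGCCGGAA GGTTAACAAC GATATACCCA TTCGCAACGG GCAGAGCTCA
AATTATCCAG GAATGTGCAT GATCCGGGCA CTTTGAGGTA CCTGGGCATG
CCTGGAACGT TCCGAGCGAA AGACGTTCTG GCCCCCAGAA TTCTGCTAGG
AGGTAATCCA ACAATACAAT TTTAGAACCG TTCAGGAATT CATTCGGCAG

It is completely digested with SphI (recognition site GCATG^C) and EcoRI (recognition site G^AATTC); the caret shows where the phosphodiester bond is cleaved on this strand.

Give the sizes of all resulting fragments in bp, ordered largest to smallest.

The SphI site (GCATGC) starts at position 146.
SphI cuts after base 5 of each site (before the last base), so after position 150.
EcoRI sites (GAATTC) start at positions 188, 236.
EcoRI cuts after the first base of each site, so after positions 188, 236.
Combined cut positions: 150, 188, 236.
Circular molecule, 3 cuts → 3 fragments:
  151–188 → 38 bp
  189–236 → 48 bp
  237–250 then 1–150 → 14 + 150 = 164 bp
Sorted largest to smallest: 164, 48, 38 bp.

164, 48, 38 bp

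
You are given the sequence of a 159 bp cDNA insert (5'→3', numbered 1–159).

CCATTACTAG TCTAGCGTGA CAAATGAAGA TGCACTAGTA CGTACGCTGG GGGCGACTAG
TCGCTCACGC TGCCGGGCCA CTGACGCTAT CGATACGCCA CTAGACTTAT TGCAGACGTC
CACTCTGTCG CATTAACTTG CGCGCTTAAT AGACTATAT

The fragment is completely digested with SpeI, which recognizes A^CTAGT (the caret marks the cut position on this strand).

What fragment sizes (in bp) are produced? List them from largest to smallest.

SpeI sites (ACTAGT) start at positions 6, 34, 56.
SpeI cuts after the first base of each site, so after positions 6, 34, 56.
Linear molecule, 3 cuts → 4 fragments:
  1–6 → 6 bp
  7–34 → 28 bp
  35–56 → 22 bp
  57–159 → 103 bp
Sorted largest to smallest: 103, 28, 22, 6 bp.

103, 28, 22, 6 bp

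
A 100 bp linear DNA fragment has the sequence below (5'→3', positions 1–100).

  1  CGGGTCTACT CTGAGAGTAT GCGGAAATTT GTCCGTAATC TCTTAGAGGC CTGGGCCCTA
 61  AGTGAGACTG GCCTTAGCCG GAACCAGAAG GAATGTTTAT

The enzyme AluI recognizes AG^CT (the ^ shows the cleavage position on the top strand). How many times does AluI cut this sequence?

0

No occurrence of AGCT is present in the sequence.
AluI does not cut: 0 sites.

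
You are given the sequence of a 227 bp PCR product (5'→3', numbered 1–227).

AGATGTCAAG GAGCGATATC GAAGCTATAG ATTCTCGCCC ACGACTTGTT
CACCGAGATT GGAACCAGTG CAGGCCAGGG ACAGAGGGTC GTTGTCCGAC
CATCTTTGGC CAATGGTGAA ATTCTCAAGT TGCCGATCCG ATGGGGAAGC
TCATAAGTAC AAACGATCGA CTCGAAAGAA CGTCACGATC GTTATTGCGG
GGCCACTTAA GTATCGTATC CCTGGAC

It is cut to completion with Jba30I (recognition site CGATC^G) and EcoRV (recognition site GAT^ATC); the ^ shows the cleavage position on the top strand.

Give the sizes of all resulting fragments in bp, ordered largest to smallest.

151, 37, 22, 17 bp

Jba30I sites (CGATCG) start at positions 164, 186.
Jba30I cuts after base 5 of each site (before the last base), so after positions 168, 190.
The EcoRV site (GATATC) starts at position 15.
EcoRV cuts after base 3 of each site, so after position 17.
Combined cut positions: 17, 168, 190.
Linear molecule, 3 cuts → 4 fragments:
  1–17 → 17 bp
  18–168 → 151 bp
  169–190 → 22 bp
  191–227 → 37 bp
Sorted largest to smallest: 151, 37, 22, 17 bp.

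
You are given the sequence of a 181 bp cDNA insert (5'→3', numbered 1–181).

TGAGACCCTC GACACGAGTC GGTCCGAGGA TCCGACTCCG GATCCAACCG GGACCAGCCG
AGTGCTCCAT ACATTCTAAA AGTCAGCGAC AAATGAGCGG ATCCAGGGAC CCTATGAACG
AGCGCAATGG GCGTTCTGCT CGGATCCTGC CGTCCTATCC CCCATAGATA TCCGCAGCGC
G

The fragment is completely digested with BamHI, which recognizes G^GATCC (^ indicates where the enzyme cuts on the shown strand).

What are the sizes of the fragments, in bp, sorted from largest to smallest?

59, 43, 39, 28, 12 bp

BamHI sites (GGATCC) start at positions 28, 40, 99, 142.
BamHI cuts after the first base of each site, so after positions 28, 40, 99, 142.
Linear molecule, 4 cuts → 5 fragments:
  1–28 → 28 bp
  29–40 → 12 bp
  41–99 → 59 bp
  100–142 → 43 bp
  143–181 → 39 bp
Sorted largest to smallest: 59, 43, 39, 28, 12 bp.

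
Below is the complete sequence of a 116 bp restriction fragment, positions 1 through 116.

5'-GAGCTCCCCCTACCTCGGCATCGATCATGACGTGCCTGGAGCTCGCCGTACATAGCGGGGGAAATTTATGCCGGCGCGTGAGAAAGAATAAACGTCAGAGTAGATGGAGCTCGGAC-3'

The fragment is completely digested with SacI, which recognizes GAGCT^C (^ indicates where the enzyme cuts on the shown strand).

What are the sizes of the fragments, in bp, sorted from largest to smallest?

SacI sites (GAGCTC) start at positions 1, 39, 107.
SacI cuts after base 5 of each site (before the last base), so after positions 5, 43, 111.
Linear molecule, 3 cuts → 4 fragments:
  1–5 → 5 bp
  6–43 → 38 bp
  44–111 → 68 bp
  112–116 → 5 bp
Sorted largest to smallest: 68, 38, 5, 5 bp.

68, 38, 5, 5 bp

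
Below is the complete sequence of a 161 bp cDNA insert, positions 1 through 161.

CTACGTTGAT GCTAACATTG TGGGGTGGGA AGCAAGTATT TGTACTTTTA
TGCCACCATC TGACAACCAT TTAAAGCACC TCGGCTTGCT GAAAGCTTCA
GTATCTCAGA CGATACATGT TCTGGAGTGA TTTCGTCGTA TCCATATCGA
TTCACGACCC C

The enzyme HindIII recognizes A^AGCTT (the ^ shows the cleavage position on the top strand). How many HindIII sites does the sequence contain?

AAGCTT occurs starting at position 93.
HindIII cuts at 1 site.

1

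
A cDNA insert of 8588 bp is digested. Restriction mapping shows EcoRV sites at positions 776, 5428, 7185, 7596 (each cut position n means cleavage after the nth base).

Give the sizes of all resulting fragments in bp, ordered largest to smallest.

Linear molecule, 4 cuts → 5 fragments:
  776 − 0 = 776 bp
  5428 − 776 = 4652 bp
  7185 − 5428 = 1757 bp
  7596 − 7185 = 411 bp
  8588 − 7596 = 992 bp
Sorted largest to smallest: 4652, 1757, 992, 776, 411 bp.

4652, 1757, 992, 776, 411 bp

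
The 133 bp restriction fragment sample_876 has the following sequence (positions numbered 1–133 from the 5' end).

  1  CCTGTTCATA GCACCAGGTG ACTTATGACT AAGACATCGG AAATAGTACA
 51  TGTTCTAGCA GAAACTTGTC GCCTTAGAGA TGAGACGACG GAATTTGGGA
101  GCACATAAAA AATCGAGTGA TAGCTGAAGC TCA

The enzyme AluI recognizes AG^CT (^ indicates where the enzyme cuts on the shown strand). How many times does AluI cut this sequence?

AGCT occurs starting at positions 122, 128.
AluI cuts at 2 sites.

2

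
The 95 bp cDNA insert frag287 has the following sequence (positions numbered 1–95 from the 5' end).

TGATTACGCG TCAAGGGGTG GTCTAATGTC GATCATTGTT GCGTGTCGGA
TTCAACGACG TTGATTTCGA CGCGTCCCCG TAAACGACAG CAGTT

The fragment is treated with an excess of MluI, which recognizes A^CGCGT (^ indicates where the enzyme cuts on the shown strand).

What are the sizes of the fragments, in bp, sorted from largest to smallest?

64, 25, 6 bp

MluI sites (ACGCGT) start at positions 6, 70.
MluI cuts after the first base of each site, so after positions 6, 70.
Linear molecule, 2 cuts → 3 fragments:
  1–6 → 6 bp
  7–70 → 64 bp
  71–95 → 25 bp
Sorted largest to smallest: 64, 25, 6 bp.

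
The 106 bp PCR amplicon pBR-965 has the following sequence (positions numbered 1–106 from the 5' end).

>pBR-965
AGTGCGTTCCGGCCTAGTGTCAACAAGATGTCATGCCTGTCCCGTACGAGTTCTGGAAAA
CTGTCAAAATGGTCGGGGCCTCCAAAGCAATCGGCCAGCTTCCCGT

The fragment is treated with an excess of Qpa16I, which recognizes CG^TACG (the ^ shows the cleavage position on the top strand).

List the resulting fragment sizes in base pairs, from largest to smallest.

The Qpa16I site (CGTACG) starts at position 43.
Qpa16I cuts after base 2 of each site, so after position 44.
Linear molecule, 1 cut → 2 fragments:
  1–44 → 44 bp
  45–106 → 62 bp
Sorted largest to smallest: 62, 44 bp.

62, 44 bp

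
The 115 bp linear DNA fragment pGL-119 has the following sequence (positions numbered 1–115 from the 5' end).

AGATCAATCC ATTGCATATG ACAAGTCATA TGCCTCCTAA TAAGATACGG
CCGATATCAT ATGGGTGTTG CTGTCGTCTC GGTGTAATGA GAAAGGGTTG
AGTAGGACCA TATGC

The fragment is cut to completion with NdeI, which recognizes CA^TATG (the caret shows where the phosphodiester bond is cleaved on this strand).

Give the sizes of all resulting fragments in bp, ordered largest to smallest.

51, 31, 16, 12, 5 bp

NdeI sites (CATATG) start at positions 15, 27, 58, 109.
NdeI cuts after base 2 of each site, so after positions 16, 28, 59, 110.
Linear molecule, 4 cuts → 5 fragments:
  1–16 → 16 bp
  17–28 → 12 bp
  29–59 → 31 bp
  60–110 → 51 bp
  111–115 → 5 bp
Sorted largest to smallest: 51, 31, 16, 12, 5 bp.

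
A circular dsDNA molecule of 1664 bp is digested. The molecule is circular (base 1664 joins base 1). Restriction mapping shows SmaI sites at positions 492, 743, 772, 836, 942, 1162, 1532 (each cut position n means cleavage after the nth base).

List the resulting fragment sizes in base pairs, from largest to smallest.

624, 370, 251, 220, 106, 64, 29 bp

Circular molecule, 7 cuts → 7 fragments:
  743 − 492 = 251 bp
  772 − 743 = 29 bp
  836 − 772 = 64 bp
  942 − 836 = 106 bp
  1162 − 942 = 220 bp
  1532 − 1162 = 370 bp
  wrap: 1664 − 1532 + 492 = 624 bp
Sorted largest to smallest: 624, 370, 251, 220, 106, 64, 29 bp.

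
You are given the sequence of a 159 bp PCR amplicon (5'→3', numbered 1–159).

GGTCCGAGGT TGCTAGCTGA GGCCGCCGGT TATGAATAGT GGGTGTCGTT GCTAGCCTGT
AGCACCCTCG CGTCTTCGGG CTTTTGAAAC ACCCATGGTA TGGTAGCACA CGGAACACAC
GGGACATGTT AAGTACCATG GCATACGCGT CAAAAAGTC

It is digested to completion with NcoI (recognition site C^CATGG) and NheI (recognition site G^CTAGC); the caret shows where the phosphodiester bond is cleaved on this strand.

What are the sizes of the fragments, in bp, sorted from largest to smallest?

NcoI sites (CCATGG) start at positions 93, 136.
NcoI cuts after the first base of each site, so after positions 93, 136.
NheI sites (GCTAGC) start at positions 12, 51.
NheI cuts after the first base of each site, so after positions 12, 51.
Combined cut positions: 12, 51, 93, 136.
Linear molecule, 4 cuts → 5 fragments:
  1–12 → 12 bp
  13–51 → 39 bp
  52–93 → 42 bp
  94–136 → 43 bp
  137–159 → 23 bp
Sorted largest to smallest: 43, 42, 39, 23, 12 bp.

43, 42, 39, 23, 12 bp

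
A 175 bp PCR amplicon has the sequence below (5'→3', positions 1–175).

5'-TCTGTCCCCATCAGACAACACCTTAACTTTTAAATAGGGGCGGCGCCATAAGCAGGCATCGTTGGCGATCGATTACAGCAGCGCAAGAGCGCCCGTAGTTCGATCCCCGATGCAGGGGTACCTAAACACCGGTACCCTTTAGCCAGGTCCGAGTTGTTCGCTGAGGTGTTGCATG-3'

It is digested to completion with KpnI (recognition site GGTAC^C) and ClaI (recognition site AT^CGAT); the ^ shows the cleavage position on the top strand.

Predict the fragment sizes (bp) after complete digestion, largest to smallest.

KpnI sites (GGTACC) start at positions 117, 131.
KpnI cuts after base 5 of each site (before the last base), so after positions 121, 135.
The ClaI site (ATCGAT) starts at position 68.
ClaI cuts after base 2 of each site, so after position 69.
Combined cut positions: 69, 121, 135.
Linear molecule, 3 cuts → 4 fragments:
  1–69 → 69 bp
  70–121 → 52 bp
  122–135 → 14 bp
  136–175 → 40 bp
Sorted largest to smallest: 69, 52, 40, 14 bp.

69, 52, 40, 14 bp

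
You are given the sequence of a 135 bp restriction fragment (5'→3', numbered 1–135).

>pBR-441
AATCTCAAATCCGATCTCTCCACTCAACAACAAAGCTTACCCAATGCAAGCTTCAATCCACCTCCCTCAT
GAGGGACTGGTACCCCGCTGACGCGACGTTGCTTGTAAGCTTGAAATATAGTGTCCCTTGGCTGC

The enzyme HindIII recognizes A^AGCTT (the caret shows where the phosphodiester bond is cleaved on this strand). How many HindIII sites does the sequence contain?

3

AAGCTT occurs starting at positions 33, 48, 107.
HindIII cuts at 3 sites.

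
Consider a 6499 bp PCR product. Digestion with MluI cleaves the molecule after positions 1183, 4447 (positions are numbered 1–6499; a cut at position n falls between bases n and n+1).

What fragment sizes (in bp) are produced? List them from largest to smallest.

Linear molecule, 2 cuts → 3 fragments:
  1183 − 0 = 1183 bp
  4447 − 1183 = 3264 bp
  6499 − 4447 = 2052 bp
Sorted largest to smallest: 3264, 2052, 1183 bp.

3264, 2052, 1183 bp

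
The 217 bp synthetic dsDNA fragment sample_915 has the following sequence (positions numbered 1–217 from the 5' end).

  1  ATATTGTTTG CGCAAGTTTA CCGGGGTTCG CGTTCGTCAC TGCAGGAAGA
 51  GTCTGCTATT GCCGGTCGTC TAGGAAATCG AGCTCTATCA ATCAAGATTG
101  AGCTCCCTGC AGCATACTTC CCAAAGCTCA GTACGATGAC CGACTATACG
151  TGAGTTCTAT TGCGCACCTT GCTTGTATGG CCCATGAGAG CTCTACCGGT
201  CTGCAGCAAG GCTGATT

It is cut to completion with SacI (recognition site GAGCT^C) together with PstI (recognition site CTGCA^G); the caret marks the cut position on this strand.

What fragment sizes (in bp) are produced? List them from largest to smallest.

SacI sites (GAGCTC) start at positions 80, 100, 188.
SacI cuts after base 5 of each site (before the last base), so after positions 84, 104, 192.
PstI sites (CTGCAG) start at positions 40, 107, 201.
PstI cuts after base 5 of each site (before the last base), so after positions 44, 111, 205.
Combined cut positions: 44, 84, 104, 111, 192, 205.
Linear molecule, 6 cuts → 7 fragments:
  1–44 → 44 bp
  45–84 → 40 bp
  85–104 → 20 bp
  105–111 → 7 bp
  112–192 → 81 bp
  193–205 → 13 bp
  206–217 → 12 bp
Sorted largest to smallest: 81, 44, 40, 20, 13, 12, 7 bp.

81, 44, 40, 20, 13, 12, 7 bp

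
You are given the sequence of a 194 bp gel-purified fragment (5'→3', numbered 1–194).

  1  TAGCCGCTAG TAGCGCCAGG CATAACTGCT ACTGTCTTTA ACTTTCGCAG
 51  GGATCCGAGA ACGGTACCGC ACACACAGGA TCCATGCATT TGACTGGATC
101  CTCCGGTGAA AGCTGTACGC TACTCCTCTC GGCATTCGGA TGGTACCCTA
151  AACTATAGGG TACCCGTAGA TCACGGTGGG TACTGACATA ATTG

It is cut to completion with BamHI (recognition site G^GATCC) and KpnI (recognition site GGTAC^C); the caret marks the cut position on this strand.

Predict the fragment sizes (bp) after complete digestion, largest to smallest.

BamHI sites (GGATCC) start at positions 51, 78, 96.
BamHI cuts after the first base of each site, so after positions 51, 78, 96.
KpnI sites (GGTACC) start at positions 63, 142, 159.
KpnI cuts after base 5 of each site (before the last base), so after positions 67, 146, 163.
Combined cut positions: 51, 67, 78, 96, 146, 163.
Linear molecule, 6 cuts → 7 fragments:
  1–51 → 51 bp
  52–67 → 16 bp
  68–78 → 11 bp
  79–96 → 18 bp
  97–146 → 50 bp
  147–163 → 17 bp
  164–194 → 31 bp
Sorted largest to smallest: 51, 50, 31, 18, 17, 16, 11 bp.

51, 50, 31, 18, 17, 16, 11 bp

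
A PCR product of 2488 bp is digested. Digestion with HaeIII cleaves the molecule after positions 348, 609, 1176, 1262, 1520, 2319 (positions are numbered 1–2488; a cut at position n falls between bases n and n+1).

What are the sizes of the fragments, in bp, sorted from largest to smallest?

Linear molecule, 6 cuts → 7 fragments:
  348 − 0 = 348 bp
  609 − 348 = 261 bp
  1176 − 609 = 567 bp
  1262 − 1176 = 86 bp
  1520 − 1262 = 258 bp
  2319 − 1520 = 799 bp
  2488 − 2319 = 169 bp
Sorted largest to smallest: 799, 567, 348, 261, 258, 169, 86 bp.

799, 567, 348, 261, 258, 169, 86 bp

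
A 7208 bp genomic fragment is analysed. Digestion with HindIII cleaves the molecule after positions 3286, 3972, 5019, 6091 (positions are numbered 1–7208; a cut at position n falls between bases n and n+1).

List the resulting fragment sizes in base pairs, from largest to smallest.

Linear molecule, 4 cuts → 5 fragments:
  3286 − 0 = 3286 bp
  3972 − 3286 = 686 bp
  5019 − 3972 = 1047 bp
  6091 − 5019 = 1072 bp
  7208 − 6091 = 1117 bp
Sorted largest to smallest: 3286, 1117, 1072, 1047, 686 bp.

3286, 1117, 1072, 1047, 686 bp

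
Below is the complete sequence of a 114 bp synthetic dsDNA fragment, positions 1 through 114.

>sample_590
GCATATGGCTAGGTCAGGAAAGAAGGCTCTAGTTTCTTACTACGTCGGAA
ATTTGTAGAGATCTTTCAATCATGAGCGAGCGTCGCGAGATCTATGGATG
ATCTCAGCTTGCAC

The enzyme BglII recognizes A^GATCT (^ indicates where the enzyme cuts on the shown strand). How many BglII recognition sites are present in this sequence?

2

AGATCT occurs starting at positions 59, 88.
BglII cuts at 2 sites.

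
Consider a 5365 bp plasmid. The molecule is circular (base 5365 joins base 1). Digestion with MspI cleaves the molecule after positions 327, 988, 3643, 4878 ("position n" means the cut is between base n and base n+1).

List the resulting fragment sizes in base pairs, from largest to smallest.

2655, 1235, 814, 661 bp

Circular molecule, 4 cuts → 4 fragments:
  988 − 327 = 661 bp
  3643 − 988 = 2655 bp
  4878 − 3643 = 1235 bp
  wrap: 5365 − 4878 + 327 = 814 bp
Sorted largest to smallest: 2655, 1235, 814, 661 bp.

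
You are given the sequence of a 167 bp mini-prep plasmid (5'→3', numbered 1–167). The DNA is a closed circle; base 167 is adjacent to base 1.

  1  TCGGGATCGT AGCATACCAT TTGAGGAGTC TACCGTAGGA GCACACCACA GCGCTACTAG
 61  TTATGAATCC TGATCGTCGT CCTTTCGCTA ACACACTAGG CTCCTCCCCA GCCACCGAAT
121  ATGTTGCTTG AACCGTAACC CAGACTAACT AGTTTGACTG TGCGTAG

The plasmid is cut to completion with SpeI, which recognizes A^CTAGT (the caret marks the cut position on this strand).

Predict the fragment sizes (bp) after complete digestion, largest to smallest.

SpeI sites (ACTAGT) start at positions 56, 148.
SpeI cuts after the first base of each site, so after positions 56, 148.
Circular molecule, 2 cuts → 2 fragments:
  57–148 → 92 bp
  149–167 then 1–56 → 19 + 56 = 75 bp
Sorted largest to smallest: 92, 75 bp.

92, 75 bp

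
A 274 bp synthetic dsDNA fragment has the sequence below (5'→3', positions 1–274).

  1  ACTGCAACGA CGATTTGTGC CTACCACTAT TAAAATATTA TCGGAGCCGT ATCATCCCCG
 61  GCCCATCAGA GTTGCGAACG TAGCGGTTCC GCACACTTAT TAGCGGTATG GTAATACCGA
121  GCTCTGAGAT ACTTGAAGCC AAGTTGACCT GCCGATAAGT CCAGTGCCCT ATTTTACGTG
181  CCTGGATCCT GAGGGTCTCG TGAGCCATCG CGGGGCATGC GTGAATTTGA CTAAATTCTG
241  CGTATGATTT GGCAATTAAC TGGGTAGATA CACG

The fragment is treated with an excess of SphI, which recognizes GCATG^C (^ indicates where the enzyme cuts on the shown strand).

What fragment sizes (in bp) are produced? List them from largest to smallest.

The SphI site (GCATGC) starts at position 215.
SphI cuts after base 5 of each site (before the last base), so after position 219.
Linear molecule, 1 cut → 2 fragments:
  1–219 → 219 bp
  220–274 → 55 bp
Sorted largest to smallest: 219, 55 bp.

219, 55 bp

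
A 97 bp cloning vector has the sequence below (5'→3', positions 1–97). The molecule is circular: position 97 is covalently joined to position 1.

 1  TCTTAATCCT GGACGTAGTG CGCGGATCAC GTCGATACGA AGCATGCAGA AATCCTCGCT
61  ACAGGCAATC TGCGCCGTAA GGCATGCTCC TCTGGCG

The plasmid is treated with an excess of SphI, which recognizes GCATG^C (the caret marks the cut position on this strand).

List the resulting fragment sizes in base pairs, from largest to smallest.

57, 40 bp

SphI sites (GCATGC) start at positions 42, 82.
SphI cuts after base 5 of each site (before the last base), so after positions 46, 86.
Circular molecule, 2 cuts → 2 fragments:
  47–86 → 40 bp
  87–97 then 1–46 → 11 + 46 = 57 bp
Sorted largest to smallest: 57, 40 bp.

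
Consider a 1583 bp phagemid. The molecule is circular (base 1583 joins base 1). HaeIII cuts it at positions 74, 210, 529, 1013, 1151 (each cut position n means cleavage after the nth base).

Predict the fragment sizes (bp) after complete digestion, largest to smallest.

Circular molecule, 5 cuts → 5 fragments:
  210 − 74 = 136 bp
  529 − 210 = 319 bp
  1013 − 529 = 484 bp
  1151 − 1013 = 138 bp
  wrap: 1583 − 1151 + 74 = 506 bp
Sorted largest to smallest: 506, 484, 319, 138, 136 bp.

506, 484, 319, 138, 136 bp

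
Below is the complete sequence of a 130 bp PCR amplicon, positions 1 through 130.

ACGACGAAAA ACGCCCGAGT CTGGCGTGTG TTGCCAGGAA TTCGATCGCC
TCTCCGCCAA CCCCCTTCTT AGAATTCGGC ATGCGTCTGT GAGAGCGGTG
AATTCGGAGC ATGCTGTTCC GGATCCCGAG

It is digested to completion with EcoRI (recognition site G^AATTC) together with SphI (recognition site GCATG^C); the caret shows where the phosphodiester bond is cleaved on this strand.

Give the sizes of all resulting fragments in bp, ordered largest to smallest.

38, 34, 17, 17, 13, 11 bp

EcoRI sites (GAATTC) start at positions 38, 72, 100.
EcoRI cuts after the first base of each site, so after positions 38, 72, 100.
SphI sites (GCATGC) start at positions 79, 109.
SphI cuts after base 5 of each site (before the last base), so after positions 83, 113.
Combined cut positions: 38, 72, 83, 100, 113.
Linear molecule, 5 cuts → 6 fragments:
  1–38 → 38 bp
  39–72 → 34 bp
  73–83 → 11 bp
  84–100 → 17 bp
  101–113 → 13 bp
  114–130 → 17 bp
Sorted largest to smallest: 38, 34, 17, 17, 13, 11 bp.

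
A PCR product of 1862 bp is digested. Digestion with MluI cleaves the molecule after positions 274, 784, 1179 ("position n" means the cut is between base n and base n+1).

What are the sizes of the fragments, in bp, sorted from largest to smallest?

Linear molecule, 3 cuts → 4 fragments:
  274 − 0 = 274 bp
  784 − 274 = 510 bp
  1179 − 784 = 395 bp
  1862 − 1179 = 683 bp
Sorted largest to smallest: 683, 510, 395, 274 bp.

683, 510, 395, 274 bp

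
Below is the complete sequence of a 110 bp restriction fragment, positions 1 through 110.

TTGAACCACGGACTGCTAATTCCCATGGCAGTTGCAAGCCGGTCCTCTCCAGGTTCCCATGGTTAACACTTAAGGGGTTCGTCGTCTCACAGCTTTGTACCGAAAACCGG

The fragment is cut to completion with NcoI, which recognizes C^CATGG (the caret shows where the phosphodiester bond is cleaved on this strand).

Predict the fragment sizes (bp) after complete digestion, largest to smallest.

53, 34, 23 bp

NcoI sites (CCATGG) start at positions 23, 57.
NcoI cuts after the first base of each site, so after positions 23, 57.
Linear molecule, 2 cuts → 3 fragments:
  1–23 → 23 bp
  24–57 → 34 bp
  58–110 → 53 bp
Sorted largest to smallest: 53, 34, 23 bp.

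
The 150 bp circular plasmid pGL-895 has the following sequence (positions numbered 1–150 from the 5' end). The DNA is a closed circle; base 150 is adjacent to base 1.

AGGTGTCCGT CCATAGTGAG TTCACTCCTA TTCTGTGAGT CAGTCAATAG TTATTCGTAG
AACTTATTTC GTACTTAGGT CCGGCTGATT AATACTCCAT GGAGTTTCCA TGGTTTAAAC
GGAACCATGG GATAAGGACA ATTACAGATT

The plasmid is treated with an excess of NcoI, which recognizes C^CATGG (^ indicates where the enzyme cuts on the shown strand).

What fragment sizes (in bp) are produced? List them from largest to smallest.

122, 17, 11 bp

NcoI sites (CCATGG) start at positions 97, 108, 125.
NcoI cuts after the first base of each site, so after positions 97, 108, 125.
Circular molecule, 3 cuts → 3 fragments:
  98–108 → 11 bp
  109–125 → 17 bp
  126–150 then 1–97 → 25 + 97 = 122 bp
Sorted largest to smallest: 122, 17, 11 bp.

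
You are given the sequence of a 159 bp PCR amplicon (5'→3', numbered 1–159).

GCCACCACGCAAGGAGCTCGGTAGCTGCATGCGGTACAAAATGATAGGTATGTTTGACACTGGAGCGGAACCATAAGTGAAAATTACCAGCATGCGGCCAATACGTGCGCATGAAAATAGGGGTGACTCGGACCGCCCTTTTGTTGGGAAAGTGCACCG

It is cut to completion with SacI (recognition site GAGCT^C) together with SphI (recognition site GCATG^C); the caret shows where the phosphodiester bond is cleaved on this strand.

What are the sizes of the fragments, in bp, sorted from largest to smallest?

The SacI site (GAGCTC) starts at position 14.
SacI cuts after base 5 of each site (before the last base), so after position 18.
SphI sites (GCATGC) start at positions 27, 90.
SphI cuts after base 5 of each site (before the last base), so after positions 31, 94.
Combined cut positions: 18, 31, 94.
Linear molecule, 3 cuts → 4 fragments:
  1–18 → 18 bp
  19–31 → 13 bp
  32–94 → 63 bp
  95–159 → 65 bp
Sorted largest to smallest: 65, 63, 18, 13 bp.

65, 63, 18, 13 bp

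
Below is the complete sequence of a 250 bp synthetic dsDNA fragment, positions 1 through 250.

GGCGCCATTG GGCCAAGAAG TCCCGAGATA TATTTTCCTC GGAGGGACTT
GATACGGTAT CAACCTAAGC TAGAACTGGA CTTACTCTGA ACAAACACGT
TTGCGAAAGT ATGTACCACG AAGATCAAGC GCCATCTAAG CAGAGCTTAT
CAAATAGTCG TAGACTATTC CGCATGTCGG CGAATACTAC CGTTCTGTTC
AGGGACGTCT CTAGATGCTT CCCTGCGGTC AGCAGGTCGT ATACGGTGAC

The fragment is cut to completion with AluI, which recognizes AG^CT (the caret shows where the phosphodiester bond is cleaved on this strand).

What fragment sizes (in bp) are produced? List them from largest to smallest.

AluI sites (AGCT) start at positions 68, 144.
AluI cuts after base 2 of each site, so after positions 69, 145.
Linear molecule, 2 cuts → 3 fragments:
  1–69 → 69 bp
  70–145 → 76 bp
  146–250 → 105 bp
Sorted largest to smallest: 105, 76, 69 bp.

105, 76, 69 bp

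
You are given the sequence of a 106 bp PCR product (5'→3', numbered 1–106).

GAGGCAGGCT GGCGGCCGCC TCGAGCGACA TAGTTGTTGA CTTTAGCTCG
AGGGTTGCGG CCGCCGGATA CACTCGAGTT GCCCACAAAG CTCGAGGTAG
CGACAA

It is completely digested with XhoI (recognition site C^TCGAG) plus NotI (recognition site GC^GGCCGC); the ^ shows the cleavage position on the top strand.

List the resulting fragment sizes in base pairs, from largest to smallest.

27, 18, 15, 15, 13, 11, 7 bp

XhoI sites (CTCGAG) start at positions 20, 47, 73, 91.
XhoI cuts after the first base of each site, so after positions 20, 47, 73, 91.
NotI sites (GCGGCCGC) start at positions 12, 57.
NotI cuts after base 2 of each site, so after positions 13, 58.
Combined cut positions: 13, 20, 47, 58, 73, 91.
Linear molecule, 6 cuts → 7 fragments:
  1–13 → 13 bp
  14–20 → 7 bp
  21–47 → 27 bp
  48–58 → 11 bp
  59–73 → 15 bp
  74–91 → 18 bp
  92–106 → 15 bp
Sorted largest to smallest: 27, 18, 15, 15, 13, 11, 7 bp.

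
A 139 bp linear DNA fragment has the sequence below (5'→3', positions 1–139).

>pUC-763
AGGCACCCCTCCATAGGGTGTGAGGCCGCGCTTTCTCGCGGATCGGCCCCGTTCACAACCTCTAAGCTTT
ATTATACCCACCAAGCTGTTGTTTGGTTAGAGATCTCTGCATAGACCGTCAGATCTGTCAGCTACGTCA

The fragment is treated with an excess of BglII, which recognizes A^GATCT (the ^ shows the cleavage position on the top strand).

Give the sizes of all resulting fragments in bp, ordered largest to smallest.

BglII sites (AGATCT) start at positions 101, 121.
BglII cuts after the first base of each site, so after positions 101, 121.
Linear molecule, 2 cuts → 3 fragments:
  1–101 → 101 bp
  102–121 → 20 bp
  122–139 → 18 bp
Sorted largest to smallest: 101, 20, 18 bp.

101, 20, 18 bp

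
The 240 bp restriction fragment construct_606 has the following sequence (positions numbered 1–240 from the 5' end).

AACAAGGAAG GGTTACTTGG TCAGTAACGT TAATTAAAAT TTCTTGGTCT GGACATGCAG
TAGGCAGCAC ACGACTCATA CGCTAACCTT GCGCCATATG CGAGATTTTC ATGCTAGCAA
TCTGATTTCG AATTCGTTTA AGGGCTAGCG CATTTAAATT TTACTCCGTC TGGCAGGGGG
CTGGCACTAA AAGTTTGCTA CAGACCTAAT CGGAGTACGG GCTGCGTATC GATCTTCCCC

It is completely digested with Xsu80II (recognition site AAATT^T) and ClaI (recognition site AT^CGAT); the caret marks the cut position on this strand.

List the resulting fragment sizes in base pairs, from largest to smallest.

119, 69, 41, 11 bp

Xsu80II sites (AAATTT) start at positions 37, 156.
Xsu80II cuts after base 5 of each site (before the last base), so after positions 41, 160.
The ClaI site (ATCGAT) starts at position 228.
ClaI cuts after base 2 of each site, so after position 229.
Combined cut positions: 41, 160, 229.
Linear molecule, 3 cuts → 4 fragments:
  1–41 → 41 bp
  42–160 → 119 bp
  161–229 → 69 bp
  230–240 → 11 bp
Sorted largest to smallest: 119, 69, 41, 11 bp.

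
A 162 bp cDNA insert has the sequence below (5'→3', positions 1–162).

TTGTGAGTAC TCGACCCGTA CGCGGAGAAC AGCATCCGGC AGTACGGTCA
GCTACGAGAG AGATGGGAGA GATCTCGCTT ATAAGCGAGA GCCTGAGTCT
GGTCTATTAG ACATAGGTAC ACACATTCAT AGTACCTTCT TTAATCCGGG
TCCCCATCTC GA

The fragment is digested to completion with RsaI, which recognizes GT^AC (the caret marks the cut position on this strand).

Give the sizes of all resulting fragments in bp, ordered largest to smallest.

RsaI sites (GTAC) start at positions 7, 18, 42, 117, 132.
RsaI cuts after base 2 of each site, so after positions 8, 19, 43, 118, 133.
Linear molecule, 5 cuts → 6 fragments:
  1–8 → 8 bp
  9–19 → 11 bp
  20–43 → 24 bp
  44–118 → 75 bp
  119–133 → 15 bp
  134–162 → 29 bp
Sorted largest to smallest: 75, 29, 24, 15, 11, 8 bp.

75, 29, 24, 15, 11, 8 bp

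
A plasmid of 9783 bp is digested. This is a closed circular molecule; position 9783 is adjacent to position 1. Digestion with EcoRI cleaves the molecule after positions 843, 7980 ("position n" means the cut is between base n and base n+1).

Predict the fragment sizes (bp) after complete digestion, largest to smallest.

7137, 2646 bp

Circular molecule, 2 cuts → 2 fragments:
  7980 − 843 = 7137 bp
  wrap: 9783 − 7980 + 843 = 2646 bp
Sorted largest to smallest: 7137, 2646 bp.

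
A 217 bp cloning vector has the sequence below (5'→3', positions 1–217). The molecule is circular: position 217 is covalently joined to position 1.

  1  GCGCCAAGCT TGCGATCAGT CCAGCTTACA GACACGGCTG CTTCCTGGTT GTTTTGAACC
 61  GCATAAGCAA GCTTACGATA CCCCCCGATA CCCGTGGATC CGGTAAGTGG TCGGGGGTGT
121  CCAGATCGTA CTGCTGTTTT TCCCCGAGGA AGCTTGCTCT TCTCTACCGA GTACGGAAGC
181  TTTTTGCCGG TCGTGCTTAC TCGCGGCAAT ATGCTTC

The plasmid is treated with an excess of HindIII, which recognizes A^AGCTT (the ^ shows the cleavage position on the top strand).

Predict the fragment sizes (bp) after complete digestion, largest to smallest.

81, 63, 46, 27 bp

HindIII sites (AAGCTT) start at positions 6, 69, 150, 177.
HindIII cuts after the first base of each site, so after positions 6, 69, 150, 177.
Circular molecule, 4 cuts → 4 fragments:
  7–69 → 63 bp
  70–150 → 81 bp
  151–177 → 27 bp
  178–217 then 1–6 → 40 + 6 = 46 bp
Sorted largest to smallest: 81, 63, 46, 27 bp.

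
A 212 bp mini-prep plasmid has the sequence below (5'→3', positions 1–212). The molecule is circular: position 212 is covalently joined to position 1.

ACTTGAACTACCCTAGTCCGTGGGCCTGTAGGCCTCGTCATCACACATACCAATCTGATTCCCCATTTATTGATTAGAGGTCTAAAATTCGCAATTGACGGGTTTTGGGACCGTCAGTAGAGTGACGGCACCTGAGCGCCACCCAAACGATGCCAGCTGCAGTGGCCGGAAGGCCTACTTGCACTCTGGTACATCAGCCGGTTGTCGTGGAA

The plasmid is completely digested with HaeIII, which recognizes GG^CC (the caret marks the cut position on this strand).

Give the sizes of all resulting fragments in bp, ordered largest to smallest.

133, 63, 8, 8 bp

HaeIII sites (GGCC) start at positions 23, 31, 164, 172.
HaeIII cuts after base 2 of each site, so after positions 24, 32, 165, 173.
Circular molecule, 4 cuts → 4 fragments:
  25–32 → 8 bp
  33–165 → 133 bp
  166–173 → 8 bp
  174–212 then 1–24 → 39 + 24 = 63 bp
Sorted largest to smallest: 133, 63, 8, 8 bp.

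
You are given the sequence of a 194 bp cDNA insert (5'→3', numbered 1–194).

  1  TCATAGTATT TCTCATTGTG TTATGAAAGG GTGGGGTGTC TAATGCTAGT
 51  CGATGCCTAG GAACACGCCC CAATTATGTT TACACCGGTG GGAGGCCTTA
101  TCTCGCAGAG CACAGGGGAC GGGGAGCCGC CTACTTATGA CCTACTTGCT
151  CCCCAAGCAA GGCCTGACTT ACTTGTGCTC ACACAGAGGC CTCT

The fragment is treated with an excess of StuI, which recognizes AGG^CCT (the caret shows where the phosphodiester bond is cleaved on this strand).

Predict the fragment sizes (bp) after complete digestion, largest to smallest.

95, 67, 27, 5 bp

StuI sites (AGGCCT) start at positions 93, 160, 187.
StuI cuts after base 3 of each site, so after positions 95, 162, 189.
Linear molecule, 3 cuts → 4 fragments:
  1–95 → 95 bp
  96–162 → 67 bp
  163–189 → 27 bp
  190–194 → 5 bp
Sorted largest to smallest: 95, 67, 27, 5 bp.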